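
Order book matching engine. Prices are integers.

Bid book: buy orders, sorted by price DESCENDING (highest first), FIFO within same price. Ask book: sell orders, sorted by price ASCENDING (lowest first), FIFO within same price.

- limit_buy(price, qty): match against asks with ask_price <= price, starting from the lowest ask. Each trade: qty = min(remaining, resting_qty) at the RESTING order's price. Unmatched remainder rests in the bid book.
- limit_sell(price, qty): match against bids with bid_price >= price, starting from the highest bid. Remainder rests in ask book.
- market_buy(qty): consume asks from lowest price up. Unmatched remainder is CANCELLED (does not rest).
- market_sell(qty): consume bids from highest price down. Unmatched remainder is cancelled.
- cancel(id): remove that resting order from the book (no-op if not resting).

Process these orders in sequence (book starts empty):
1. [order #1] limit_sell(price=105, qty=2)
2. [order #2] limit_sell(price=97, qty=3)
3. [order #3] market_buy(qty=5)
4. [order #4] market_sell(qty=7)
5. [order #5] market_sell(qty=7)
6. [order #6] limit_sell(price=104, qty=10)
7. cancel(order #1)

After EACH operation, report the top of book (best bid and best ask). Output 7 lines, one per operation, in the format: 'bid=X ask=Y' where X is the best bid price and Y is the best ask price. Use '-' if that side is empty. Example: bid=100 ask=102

After op 1 [order #1] limit_sell(price=105, qty=2): fills=none; bids=[-] asks=[#1:2@105]
After op 2 [order #2] limit_sell(price=97, qty=3): fills=none; bids=[-] asks=[#2:3@97 #1:2@105]
After op 3 [order #3] market_buy(qty=5): fills=#3x#2:3@97 #3x#1:2@105; bids=[-] asks=[-]
After op 4 [order #4] market_sell(qty=7): fills=none; bids=[-] asks=[-]
After op 5 [order #5] market_sell(qty=7): fills=none; bids=[-] asks=[-]
After op 6 [order #6] limit_sell(price=104, qty=10): fills=none; bids=[-] asks=[#6:10@104]
After op 7 cancel(order #1): fills=none; bids=[-] asks=[#6:10@104]

Answer: bid=- ask=105
bid=- ask=97
bid=- ask=-
bid=- ask=-
bid=- ask=-
bid=- ask=104
bid=- ask=104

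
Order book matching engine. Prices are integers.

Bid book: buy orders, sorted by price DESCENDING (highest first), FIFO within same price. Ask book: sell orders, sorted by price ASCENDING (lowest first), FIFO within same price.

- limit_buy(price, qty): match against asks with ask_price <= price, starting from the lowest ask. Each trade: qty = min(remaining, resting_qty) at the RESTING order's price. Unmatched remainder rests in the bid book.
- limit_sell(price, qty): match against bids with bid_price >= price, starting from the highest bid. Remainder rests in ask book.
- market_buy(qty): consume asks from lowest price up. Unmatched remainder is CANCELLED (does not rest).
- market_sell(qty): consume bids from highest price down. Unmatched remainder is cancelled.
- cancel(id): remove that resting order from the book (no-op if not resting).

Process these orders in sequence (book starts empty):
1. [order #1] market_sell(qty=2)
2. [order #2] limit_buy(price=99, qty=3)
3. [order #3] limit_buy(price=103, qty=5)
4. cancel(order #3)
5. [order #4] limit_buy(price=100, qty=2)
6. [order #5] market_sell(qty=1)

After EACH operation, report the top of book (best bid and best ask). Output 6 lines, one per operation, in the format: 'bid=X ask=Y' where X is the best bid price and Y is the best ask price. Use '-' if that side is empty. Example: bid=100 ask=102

After op 1 [order #1] market_sell(qty=2): fills=none; bids=[-] asks=[-]
After op 2 [order #2] limit_buy(price=99, qty=3): fills=none; bids=[#2:3@99] asks=[-]
After op 3 [order #3] limit_buy(price=103, qty=5): fills=none; bids=[#3:5@103 #2:3@99] asks=[-]
After op 4 cancel(order #3): fills=none; bids=[#2:3@99] asks=[-]
After op 5 [order #4] limit_buy(price=100, qty=2): fills=none; bids=[#4:2@100 #2:3@99] asks=[-]
After op 6 [order #5] market_sell(qty=1): fills=#4x#5:1@100; bids=[#4:1@100 #2:3@99] asks=[-]

Answer: bid=- ask=-
bid=99 ask=-
bid=103 ask=-
bid=99 ask=-
bid=100 ask=-
bid=100 ask=-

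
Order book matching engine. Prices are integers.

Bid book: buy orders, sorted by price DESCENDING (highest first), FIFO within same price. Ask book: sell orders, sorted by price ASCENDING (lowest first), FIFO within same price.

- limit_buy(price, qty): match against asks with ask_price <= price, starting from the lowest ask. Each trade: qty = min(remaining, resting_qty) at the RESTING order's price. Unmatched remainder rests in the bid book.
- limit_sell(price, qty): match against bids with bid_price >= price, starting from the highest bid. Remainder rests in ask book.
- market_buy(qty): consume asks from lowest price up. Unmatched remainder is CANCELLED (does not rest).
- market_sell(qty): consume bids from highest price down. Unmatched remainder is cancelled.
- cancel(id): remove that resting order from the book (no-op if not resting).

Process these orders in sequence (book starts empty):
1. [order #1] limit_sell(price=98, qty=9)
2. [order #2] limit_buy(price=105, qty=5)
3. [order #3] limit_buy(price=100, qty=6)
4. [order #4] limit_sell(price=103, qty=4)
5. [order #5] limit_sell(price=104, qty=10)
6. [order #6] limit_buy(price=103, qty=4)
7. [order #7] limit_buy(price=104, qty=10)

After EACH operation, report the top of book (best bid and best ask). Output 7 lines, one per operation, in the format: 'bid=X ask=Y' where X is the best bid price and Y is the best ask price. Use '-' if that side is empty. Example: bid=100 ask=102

Answer: bid=- ask=98
bid=- ask=98
bid=100 ask=-
bid=100 ask=103
bid=100 ask=103
bid=100 ask=104
bid=100 ask=-

Derivation:
After op 1 [order #1] limit_sell(price=98, qty=9): fills=none; bids=[-] asks=[#1:9@98]
After op 2 [order #2] limit_buy(price=105, qty=5): fills=#2x#1:5@98; bids=[-] asks=[#1:4@98]
After op 3 [order #3] limit_buy(price=100, qty=6): fills=#3x#1:4@98; bids=[#3:2@100] asks=[-]
After op 4 [order #4] limit_sell(price=103, qty=4): fills=none; bids=[#3:2@100] asks=[#4:4@103]
After op 5 [order #5] limit_sell(price=104, qty=10): fills=none; bids=[#3:2@100] asks=[#4:4@103 #5:10@104]
After op 6 [order #6] limit_buy(price=103, qty=4): fills=#6x#4:4@103; bids=[#3:2@100] asks=[#5:10@104]
After op 7 [order #7] limit_buy(price=104, qty=10): fills=#7x#5:10@104; bids=[#3:2@100] asks=[-]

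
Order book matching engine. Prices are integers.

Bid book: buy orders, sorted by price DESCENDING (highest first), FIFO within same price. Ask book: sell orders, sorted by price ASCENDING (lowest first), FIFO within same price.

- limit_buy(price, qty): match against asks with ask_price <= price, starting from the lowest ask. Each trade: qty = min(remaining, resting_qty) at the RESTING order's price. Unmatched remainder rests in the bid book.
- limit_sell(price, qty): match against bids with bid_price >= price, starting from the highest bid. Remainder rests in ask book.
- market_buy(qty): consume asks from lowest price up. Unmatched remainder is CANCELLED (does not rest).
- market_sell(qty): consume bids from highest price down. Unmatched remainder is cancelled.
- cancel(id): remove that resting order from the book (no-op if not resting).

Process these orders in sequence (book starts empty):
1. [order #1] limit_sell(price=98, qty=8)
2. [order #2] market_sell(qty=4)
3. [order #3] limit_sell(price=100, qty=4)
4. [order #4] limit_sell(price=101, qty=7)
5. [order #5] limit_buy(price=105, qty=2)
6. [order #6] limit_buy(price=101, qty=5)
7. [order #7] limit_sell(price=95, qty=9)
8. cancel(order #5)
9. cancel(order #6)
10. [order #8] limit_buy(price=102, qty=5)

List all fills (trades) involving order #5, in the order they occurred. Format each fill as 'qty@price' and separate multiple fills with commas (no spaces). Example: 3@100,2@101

Answer: 2@98

Derivation:
After op 1 [order #1] limit_sell(price=98, qty=8): fills=none; bids=[-] asks=[#1:8@98]
After op 2 [order #2] market_sell(qty=4): fills=none; bids=[-] asks=[#1:8@98]
After op 3 [order #3] limit_sell(price=100, qty=4): fills=none; bids=[-] asks=[#1:8@98 #3:4@100]
After op 4 [order #4] limit_sell(price=101, qty=7): fills=none; bids=[-] asks=[#1:8@98 #3:4@100 #4:7@101]
After op 5 [order #5] limit_buy(price=105, qty=2): fills=#5x#1:2@98; bids=[-] asks=[#1:6@98 #3:4@100 #4:7@101]
After op 6 [order #6] limit_buy(price=101, qty=5): fills=#6x#1:5@98; bids=[-] asks=[#1:1@98 #3:4@100 #4:7@101]
After op 7 [order #7] limit_sell(price=95, qty=9): fills=none; bids=[-] asks=[#7:9@95 #1:1@98 #3:4@100 #4:7@101]
After op 8 cancel(order #5): fills=none; bids=[-] asks=[#7:9@95 #1:1@98 #3:4@100 #4:7@101]
After op 9 cancel(order #6): fills=none; bids=[-] asks=[#7:9@95 #1:1@98 #3:4@100 #4:7@101]
After op 10 [order #8] limit_buy(price=102, qty=5): fills=#8x#7:5@95; bids=[-] asks=[#7:4@95 #1:1@98 #3:4@100 #4:7@101]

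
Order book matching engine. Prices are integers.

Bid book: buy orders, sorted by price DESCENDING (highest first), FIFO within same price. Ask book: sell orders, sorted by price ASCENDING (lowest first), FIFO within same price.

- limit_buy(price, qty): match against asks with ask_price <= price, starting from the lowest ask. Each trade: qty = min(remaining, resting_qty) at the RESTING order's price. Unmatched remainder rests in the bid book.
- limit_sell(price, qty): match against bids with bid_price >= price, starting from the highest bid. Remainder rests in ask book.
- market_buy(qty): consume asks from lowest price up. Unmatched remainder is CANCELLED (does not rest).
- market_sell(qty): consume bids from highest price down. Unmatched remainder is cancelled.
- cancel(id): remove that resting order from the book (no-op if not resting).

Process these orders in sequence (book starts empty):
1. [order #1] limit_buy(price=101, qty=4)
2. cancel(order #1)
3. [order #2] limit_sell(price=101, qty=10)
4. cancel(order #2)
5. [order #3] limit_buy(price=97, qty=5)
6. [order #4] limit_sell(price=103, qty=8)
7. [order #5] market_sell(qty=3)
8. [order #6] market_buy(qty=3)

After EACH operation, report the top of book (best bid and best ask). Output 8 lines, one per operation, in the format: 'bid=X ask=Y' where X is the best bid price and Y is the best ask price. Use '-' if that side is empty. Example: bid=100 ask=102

Answer: bid=101 ask=-
bid=- ask=-
bid=- ask=101
bid=- ask=-
bid=97 ask=-
bid=97 ask=103
bid=97 ask=103
bid=97 ask=103

Derivation:
After op 1 [order #1] limit_buy(price=101, qty=4): fills=none; bids=[#1:4@101] asks=[-]
After op 2 cancel(order #1): fills=none; bids=[-] asks=[-]
After op 3 [order #2] limit_sell(price=101, qty=10): fills=none; bids=[-] asks=[#2:10@101]
After op 4 cancel(order #2): fills=none; bids=[-] asks=[-]
After op 5 [order #3] limit_buy(price=97, qty=5): fills=none; bids=[#3:5@97] asks=[-]
After op 6 [order #4] limit_sell(price=103, qty=8): fills=none; bids=[#3:5@97] asks=[#4:8@103]
After op 7 [order #5] market_sell(qty=3): fills=#3x#5:3@97; bids=[#3:2@97] asks=[#4:8@103]
After op 8 [order #6] market_buy(qty=3): fills=#6x#4:3@103; bids=[#3:2@97] asks=[#4:5@103]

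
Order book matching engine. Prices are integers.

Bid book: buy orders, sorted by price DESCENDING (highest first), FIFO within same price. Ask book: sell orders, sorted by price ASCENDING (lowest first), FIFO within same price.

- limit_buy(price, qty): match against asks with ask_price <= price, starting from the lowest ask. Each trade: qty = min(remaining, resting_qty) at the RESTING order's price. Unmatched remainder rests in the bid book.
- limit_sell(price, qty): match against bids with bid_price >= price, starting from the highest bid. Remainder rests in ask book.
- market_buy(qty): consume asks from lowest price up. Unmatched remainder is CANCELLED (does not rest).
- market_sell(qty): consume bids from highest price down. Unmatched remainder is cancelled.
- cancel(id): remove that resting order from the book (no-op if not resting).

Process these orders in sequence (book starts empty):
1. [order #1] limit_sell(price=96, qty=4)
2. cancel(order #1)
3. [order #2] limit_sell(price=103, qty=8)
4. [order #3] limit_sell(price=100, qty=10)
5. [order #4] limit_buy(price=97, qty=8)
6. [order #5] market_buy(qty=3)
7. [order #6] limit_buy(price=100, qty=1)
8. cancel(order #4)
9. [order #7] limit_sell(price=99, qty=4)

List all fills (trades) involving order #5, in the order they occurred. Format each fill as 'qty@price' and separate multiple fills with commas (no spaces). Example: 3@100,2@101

After op 1 [order #1] limit_sell(price=96, qty=4): fills=none; bids=[-] asks=[#1:4@96]
After op 2 cancel(order #1): fills=none; bids=[-] asks=[-]
After op 3 [order #2] limit_sell(price=103, qty=8): fills=none; bids=[-] asks=[#2:8@103]
After op 4 [order #3] limit_sell(price=100, qty=10): fills=none; bids=[-] asks=[#3:10@100 #2:8@103]
After op 5 [order #4] limit_buy(price=97, qty=8): fills=none; bids=[#4:8@97] asks=[#3:10@100 #2:8@103]
After op 6 [order #5] market_buy(qty=3): fills=#5x#3:3@100; bids=[#4:8@97] asks=[#3:7@100 #2:8@103]
After op 7 [order #6] limit_buy(price=100, qty=1): fills=#6x#3:1@100; bids=[#4:8@97] asks=[#3:6@100 #2:8@103]
After op 8 cancel(order #4): fills=none; bids=[-] asks=[#3:6@100 #2:8@103]
After op 9 [order #7] limit_sell(price=99, qty=4): fills=none; bids=[-] asks=[#7:4@99 #3:6@100 #2:8@103]

Answer: 3@100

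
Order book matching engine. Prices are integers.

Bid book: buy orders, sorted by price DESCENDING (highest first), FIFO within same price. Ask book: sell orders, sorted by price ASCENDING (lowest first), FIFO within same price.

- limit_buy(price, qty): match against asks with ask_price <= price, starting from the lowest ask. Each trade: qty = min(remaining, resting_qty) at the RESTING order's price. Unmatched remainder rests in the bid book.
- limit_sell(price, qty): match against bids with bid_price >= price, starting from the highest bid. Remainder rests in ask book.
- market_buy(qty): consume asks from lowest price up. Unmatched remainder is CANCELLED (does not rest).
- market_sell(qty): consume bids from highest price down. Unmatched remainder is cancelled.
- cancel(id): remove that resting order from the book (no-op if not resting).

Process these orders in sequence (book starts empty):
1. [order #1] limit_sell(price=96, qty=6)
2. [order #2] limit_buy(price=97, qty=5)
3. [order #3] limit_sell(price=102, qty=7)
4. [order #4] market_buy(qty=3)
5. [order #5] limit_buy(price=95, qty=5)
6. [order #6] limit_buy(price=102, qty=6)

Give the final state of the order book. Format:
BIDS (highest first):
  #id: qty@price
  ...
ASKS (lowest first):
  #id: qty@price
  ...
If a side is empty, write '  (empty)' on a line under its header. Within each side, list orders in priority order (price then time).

Answer: BIDS (highest first):
  #6: 1@102
  #5: 5@95
ASKS (lowest first):
  (empty)

Derivation:
After op 1 [order #1] limit_sell(price=96, qty=6): fills=none; bids=[-] asks=[#1:6@96]
After op 2 [order #2] limit_buy(price=97, qty=5): fills=#2x#1:5@96; bids=[-] asks=[#1:1@96]
After op 3 [order #3] limit_sell(price=102, qty=7): fills=none; bids=[-] asks=[#1:1@96 #3:7@102]
After op 4 [order #4] market_buy(qty=3): fills=#4x#1:1@96 #4x#3:2@102; bids=[-] asks=[#3:5@102]
After op 5 [order #5] limit_buy(price=95, qty=5): fills=none; bids=[#5:5@95] asks=[#3:5@102]
After op 6 [order #6] limit_buy(price=102, qty=6): fills=#6x#3:5@102; bids=[#6:1@102 #5:5@95] asks=[-]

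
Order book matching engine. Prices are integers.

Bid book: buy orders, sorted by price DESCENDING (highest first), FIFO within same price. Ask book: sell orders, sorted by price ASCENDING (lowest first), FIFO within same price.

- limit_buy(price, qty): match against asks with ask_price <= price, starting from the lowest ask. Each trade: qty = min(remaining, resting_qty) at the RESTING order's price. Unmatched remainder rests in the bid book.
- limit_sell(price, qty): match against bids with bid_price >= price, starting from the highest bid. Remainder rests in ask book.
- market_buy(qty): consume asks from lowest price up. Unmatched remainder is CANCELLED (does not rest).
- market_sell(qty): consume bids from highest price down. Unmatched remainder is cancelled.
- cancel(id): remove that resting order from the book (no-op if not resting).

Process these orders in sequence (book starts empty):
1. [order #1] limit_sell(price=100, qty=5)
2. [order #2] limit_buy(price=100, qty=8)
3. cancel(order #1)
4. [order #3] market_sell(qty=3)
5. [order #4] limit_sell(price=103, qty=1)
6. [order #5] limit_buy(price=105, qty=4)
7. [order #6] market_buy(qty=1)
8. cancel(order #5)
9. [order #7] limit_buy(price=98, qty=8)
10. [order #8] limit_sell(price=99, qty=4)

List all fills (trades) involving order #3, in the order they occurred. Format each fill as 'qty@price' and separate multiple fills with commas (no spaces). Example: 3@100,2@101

After op 1 [order #1] limit_sell(price=100, qty=5): fills=none; bids=[-] asks=[#1:5@100]
After op 2 [order #2] limit_buy(price=100, qty=8): fills=#2x#1:5@100; bids=[#2:3@100] asks=[-]
After op 3 cancel(order #1): fills=none; bids=[#2:3@100] asks=[-]
After op 4 [order #3] market_sell(qty=3): fills=#2x#3:3@100; bids=[-] asks=[-]
After op 5 [order #4] limit_sell(price=103, qty=1): fills=none; bids=[-] asks=[#4:1@103]
After op 6 [order #5] limit_buy(price=105, qty=4): fills=#5x#4:1@103; bids=[#5:3@105] asks=[-]
After op 7 [order #6] market_buy(qty=1): fills=none; bids=[#5:3@105] asks=[-]
After op 8 cancel(order #5): fills=none; bids=[-] asks=[-]
After op 9 [order #7] limit_buy(price=98, qty=8): fills=none; bids=[#7:8@98] asks=[-]
After op 10 [order #8] limit_sell(price=99, qty=4): fills=none; bids=[#7:8@98] asks=[#8:4@99]

Answer: 3@100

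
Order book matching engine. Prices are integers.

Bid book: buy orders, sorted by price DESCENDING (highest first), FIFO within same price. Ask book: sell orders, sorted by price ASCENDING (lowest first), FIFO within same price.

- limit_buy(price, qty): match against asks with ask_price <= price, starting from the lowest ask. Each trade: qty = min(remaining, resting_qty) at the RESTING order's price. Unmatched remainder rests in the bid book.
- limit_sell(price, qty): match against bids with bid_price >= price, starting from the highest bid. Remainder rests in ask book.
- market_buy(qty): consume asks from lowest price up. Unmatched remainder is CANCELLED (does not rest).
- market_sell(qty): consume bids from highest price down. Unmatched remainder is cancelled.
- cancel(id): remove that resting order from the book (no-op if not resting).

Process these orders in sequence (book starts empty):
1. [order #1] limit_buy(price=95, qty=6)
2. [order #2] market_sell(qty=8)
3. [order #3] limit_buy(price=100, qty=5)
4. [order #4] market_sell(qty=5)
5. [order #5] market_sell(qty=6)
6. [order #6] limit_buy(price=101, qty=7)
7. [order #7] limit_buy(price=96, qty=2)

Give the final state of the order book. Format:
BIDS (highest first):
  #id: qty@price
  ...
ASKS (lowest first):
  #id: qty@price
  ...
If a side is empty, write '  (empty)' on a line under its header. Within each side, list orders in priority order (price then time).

After op 1 [order #1] limit_buy(price=95, qty=6): fills=none; bids=[#1:6@95] asks=[-]
After op 2 [order #2] market_sell(qty=8): fills=#1x#2:6@95; bids=[-] asks=[-]
After op 3 [order #3] limit_buy(price=100, qty=5): fills=none; bids=[#3:5@100] asks=[-]
After op 4 [order #4] market_sell(qty=5): fills=#3x#4:5@100; bids=[-] asks=[-]
After op 5 [order #5] market_sell(qty=6): fills=none; bids=[-] asks=[-]
After op 6 [order #6] limit_buy(price=101, qty=7): fills=none; bids=[#6:7@101] asks=[-]
After op 7 [order #7] limit_buy(price=96, qty=2): fills=none; bids=[#6:7@101 #7:2@96] asks=[-]

Answer: BIDS (highest first):
  #6: 7@101
  #7: 2@96
ASKS (lowest first):
  (empty)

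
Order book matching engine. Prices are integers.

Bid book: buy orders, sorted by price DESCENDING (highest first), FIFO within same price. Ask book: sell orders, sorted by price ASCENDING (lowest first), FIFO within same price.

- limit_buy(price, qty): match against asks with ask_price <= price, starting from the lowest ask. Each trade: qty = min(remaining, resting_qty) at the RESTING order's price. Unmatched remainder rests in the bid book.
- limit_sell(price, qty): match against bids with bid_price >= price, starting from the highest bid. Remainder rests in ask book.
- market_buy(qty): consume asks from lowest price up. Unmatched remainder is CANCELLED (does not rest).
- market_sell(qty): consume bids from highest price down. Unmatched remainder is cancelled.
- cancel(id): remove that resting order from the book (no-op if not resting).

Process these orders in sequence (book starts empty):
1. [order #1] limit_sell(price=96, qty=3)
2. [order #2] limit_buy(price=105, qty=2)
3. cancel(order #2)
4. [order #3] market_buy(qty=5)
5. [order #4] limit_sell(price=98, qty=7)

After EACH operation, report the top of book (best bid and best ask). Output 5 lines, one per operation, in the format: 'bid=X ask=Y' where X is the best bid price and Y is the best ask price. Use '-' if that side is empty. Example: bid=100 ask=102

Answer: bid=- ask=96
bid=- ask=96
bid=- ask=96
bid=- ask=-
bid=- ask=98

Derivation:
After op 1 [order #1] limit_sell(price=96, qty=3): fills=none; bids=[-] asks=[#1:3@96]
After op 2 [order #2] limit_buy(price=105, qty=2): fills=#2x#1:2@96; bids=[-] asks=[#1:1@96]
After op 3 cancel(order #2): fills=none; bids=[-] asks=[#1:1@96]
After op 4 [order #3] market_buy(qty=5): fills=#3x#1:1@96; bids=[-] asks=[-]
After op 5 [order #4] limit_sell(price=98, qty=7): fills=none; bids=[-] asks=[#4:7@98]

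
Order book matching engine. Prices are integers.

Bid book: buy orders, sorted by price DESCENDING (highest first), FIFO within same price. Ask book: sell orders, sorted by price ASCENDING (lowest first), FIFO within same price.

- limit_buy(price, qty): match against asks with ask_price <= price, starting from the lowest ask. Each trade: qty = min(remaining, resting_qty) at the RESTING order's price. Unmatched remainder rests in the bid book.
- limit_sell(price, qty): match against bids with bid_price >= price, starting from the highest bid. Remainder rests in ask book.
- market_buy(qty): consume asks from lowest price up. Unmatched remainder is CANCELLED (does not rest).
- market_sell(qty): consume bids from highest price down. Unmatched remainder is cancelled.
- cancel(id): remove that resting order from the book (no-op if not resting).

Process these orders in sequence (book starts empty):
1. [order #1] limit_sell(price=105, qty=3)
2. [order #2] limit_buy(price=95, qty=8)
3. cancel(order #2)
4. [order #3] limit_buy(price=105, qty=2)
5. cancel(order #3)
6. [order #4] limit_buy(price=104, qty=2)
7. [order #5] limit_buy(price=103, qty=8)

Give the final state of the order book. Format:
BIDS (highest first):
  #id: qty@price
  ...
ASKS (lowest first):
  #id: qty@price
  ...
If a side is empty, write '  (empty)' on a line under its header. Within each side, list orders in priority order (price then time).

After op 1 [order #1] limit_sell(price=105, qty=3): fills=none; bids=[-] asks=[#1:3@105]
After op 2 [order #2] limit_buy(price=95, qty=8): fills=none; bids=[#2:8@95] asks=[#1:3@105]
After op 3 cancel(order #2): fills=none; bids=[-] asks=[#1:3@105]
After op 4 [order #3] limit_buy(price=105, qty=2): fills=#3x#1:2@105; bids=[-] asks=[#1:1@105]
After op 5 cancel(order #3): fills=none; bids=[-] asks=[#1:1@105]
After op 6 [order #4] limit_buy(price=104, qty=2): fills=none; bids=[#4:2@104] asks=[#1:1@105]
After op 7 [order #5] limit_buy(price=103, qty=8): fills=none; bids=[#4:2@104 #5:8@103] asks=[#1:1@105]

Answer: BIDS (highest first):
  #4: 2@104
  #5: 8@103
ASKS (lowest first):
  #1: 1@105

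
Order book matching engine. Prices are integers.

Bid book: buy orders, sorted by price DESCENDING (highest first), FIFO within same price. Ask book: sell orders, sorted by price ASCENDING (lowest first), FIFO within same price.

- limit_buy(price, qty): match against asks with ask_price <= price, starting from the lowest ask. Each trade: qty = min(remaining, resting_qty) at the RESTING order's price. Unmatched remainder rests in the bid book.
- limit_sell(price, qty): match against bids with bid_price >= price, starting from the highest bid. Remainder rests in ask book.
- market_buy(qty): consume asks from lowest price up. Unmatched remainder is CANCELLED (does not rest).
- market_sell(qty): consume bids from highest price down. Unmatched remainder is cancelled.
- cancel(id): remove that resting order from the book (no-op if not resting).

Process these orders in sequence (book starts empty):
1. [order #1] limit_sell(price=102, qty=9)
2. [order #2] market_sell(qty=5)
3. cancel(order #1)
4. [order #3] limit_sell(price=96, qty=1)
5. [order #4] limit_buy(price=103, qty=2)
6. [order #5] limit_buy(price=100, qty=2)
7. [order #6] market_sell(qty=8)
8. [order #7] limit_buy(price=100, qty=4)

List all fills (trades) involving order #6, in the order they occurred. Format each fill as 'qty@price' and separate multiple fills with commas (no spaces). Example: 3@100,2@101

After op 1 [order #1] limit_sell(price=102, qty=9): fills=none; bids=[-] asks=[#1:9@102]
After op 2 [order #2] market_sell(qty=5): fills=none; bids=[-] asks=[#1:9@102]
After op 3 cancel(order #1): fills=none; bids=[-] asks=[-]
After op 4 [order #3] limit_sell(price=96, qty=1): fills=none; bids=[-] asks=[#3:1@96]
After op 5 [order #4] limit_buy(price=103, qty=2): fills=#4x#3:1@96; bids=[#4:1@103] asks=[-]
After op 6 [order #5] limit_buy(price=100, qty=2): fills=none; bids=[#4:1@103 #5:2@100] asks=[-]
After op 7 [order #6] market_sell(qty=8): fills=#4x#6:1@103 #5x#6:2@100; bids=[-] asks=[-]
After op 8 [order #7] limit_buy(price=100, qty=4): fills=none; bids=[#7:4@100] asks=[-]

Answer: 1@103,2@100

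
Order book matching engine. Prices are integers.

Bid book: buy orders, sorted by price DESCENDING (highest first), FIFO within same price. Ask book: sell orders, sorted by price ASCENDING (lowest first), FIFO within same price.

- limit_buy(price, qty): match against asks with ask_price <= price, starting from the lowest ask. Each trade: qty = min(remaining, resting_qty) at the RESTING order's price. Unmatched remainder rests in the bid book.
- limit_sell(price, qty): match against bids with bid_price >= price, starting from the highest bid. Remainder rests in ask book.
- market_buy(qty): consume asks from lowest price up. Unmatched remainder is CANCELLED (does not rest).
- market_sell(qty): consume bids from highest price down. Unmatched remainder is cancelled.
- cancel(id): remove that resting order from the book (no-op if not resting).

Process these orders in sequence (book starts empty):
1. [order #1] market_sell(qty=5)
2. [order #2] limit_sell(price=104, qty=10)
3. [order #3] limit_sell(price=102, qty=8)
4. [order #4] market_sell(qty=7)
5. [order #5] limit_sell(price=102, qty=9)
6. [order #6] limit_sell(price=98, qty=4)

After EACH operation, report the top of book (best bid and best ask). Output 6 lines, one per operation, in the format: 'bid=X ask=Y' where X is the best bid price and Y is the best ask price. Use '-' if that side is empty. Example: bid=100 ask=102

After op 1 [order #1] market_sell(qty=5): fills=none; bids=[-] asks=[-]
After op 2 [order #2] limit_sell(price=104, qty=10): fills=none; bids=[-] asks=[#2:10@104]
After op 3 [order #3] limit_sell(price=102, qty=8): fills=none; bids=[-] asks=[#3:8@102 #2:10@104]
After op 4 [order #4] market_sell(qty=7): fills=none; bids=[-] asks=[#3:8@102 #2:10@104]
After op 5 [order #5] limit_sell(price=102, qty=9): fills=none; bids=[-] asks=[#3:8@102 #5:9@102 #2:10@104]
After op 6 [order #6] limit_sell(price=98, qty=4): fills=none; bids=[-] asks=[#6:4@98 #3:8@102 #5:9@102 #2:10@104]

Answer: bid=- ask=-
bid=- ask=104
bid=- ask=102
bid=- ask=102
bid=- ask=102
bid=- ask=98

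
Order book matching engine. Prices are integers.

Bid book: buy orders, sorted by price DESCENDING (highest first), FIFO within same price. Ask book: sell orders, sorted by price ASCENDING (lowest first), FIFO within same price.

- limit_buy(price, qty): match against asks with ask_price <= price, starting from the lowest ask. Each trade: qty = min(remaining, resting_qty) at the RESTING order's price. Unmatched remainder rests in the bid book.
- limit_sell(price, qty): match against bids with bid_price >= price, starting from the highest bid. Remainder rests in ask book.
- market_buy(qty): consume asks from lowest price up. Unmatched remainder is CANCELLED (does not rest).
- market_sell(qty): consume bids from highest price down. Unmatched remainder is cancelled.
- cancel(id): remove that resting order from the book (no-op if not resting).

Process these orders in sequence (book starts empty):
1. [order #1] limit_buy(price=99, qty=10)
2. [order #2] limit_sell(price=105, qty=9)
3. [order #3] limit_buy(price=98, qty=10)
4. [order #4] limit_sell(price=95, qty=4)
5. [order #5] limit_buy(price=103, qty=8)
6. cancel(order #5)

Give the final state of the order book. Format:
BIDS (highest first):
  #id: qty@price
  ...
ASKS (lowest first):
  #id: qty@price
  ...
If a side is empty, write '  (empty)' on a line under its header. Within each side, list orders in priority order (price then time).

Answer: BIDS (highest first):
  #1: 6@99
  #3: 10@98
ASKS (lowest first):
  #2: 9@105

Derivation:
After op 1 [order #1] limit_buy(price=99, qty=10): fills=none; bids=[#1:10@99] asks=[-]
After op 2 [order #2] limit_sell(price=105, qty=9): fills=none; bids=[#1:10@99] asks=[#2:9@105]
After op 3 [order #3] limit_buy(price=98, qty=10): fills=none; bids=[#1:10@99 #3:10@98] asks=[#2:9@105]
After op 4 [order #4] limit_sell(price=95, qty=4): fills=#1x#4:4@99; bids=[#1:6@99 #3:10@98] asks=[#2:9@105]
After op 5 [order #5] limit_buy(price=103, qty=8): fills=none; bids=[#5:8@103 #1:6@99 #3:10@98] asks=[#2:9@105]
After op 6 cancel(order #5): fills=none; bids=[#1:6@99 #3:10@98] asks=[#2:9@105]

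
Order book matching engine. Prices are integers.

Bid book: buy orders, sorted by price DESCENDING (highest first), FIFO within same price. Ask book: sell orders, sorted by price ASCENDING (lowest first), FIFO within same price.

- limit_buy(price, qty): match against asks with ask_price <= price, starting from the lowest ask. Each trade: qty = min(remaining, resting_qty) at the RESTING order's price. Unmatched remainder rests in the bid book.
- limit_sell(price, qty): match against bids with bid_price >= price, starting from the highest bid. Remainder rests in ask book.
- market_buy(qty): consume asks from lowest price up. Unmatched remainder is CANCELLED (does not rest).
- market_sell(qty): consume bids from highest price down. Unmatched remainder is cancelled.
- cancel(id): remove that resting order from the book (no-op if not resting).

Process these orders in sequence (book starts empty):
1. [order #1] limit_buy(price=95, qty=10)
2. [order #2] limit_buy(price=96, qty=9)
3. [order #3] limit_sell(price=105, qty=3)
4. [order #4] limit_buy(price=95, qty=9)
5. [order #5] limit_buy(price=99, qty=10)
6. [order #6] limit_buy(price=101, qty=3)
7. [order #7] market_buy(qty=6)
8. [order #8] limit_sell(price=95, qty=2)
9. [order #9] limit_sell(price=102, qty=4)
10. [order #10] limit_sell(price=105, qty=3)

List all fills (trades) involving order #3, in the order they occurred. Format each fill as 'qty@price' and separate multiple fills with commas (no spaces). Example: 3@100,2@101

Answer: 3@105

Derivation:
After op 1 [order #1] limit_buy(price=95, qty=10): fills=none; bids=[#1:10@95] asks=[-]
After op 2 [order #2] limit_buy(price=96, qty=9): fills=none; bids=[#2:9@96 #1:10@95] asks=[-]
After op 3 [order #3] limit_sell(price=105, qty=3): fills=none; bids=[#2:9@96 #1:10@95] asks=[#3:3@105]
After op 4 [order #4] limit_buy(price=95, qty=9): fills=none; bids=[#2:9@96 #1:10@95 #4:9@95] asks=[#3:3@105]
After op 5 [order #5] limit_buy(price=99, qty=10): fills=none; bids=[#5:10@99 #2:9@96 #1:10@95 #4:9@95] asks=[#3:3@105]
After op 6 [order #6] limit_buy(price=101, qty=3): fills=none; bids=[#6:3@101 #5:10@99 #2:9@96 #1:10@95 #4:9@95] asks=[#3:3@105]
After op 7 [order #7] market_buy(qty=6): fills=#7x#3:3@105; bids=[#6:3@101 #5:10@99 #2:9@96 #1:10@95 #4:9@95] asks=[-]
After op 8 [order #8] limit_sell(price=95, qty=2): fills=#6x#8:2@101; bids=[#6:1@101 #5:10@99 #2:9@96 #1:10@95 #4:9@95] asks=[-]
After op 9 [order #9] limit_sell(price=102, qty=4): fills=none; bids=[#6:1@101 #5:10@99 #2:9@96 #1:10@95 #4:9@95] asks=[#9:4@102]
After op 10 [order #10] limit_sell(price=105, qty=3): fills=none; bids=[#6:1@101 #5:10@99 #2:9@96 #1:10@95 #4:9@95] asks=[#9:4@102 #10:3@105]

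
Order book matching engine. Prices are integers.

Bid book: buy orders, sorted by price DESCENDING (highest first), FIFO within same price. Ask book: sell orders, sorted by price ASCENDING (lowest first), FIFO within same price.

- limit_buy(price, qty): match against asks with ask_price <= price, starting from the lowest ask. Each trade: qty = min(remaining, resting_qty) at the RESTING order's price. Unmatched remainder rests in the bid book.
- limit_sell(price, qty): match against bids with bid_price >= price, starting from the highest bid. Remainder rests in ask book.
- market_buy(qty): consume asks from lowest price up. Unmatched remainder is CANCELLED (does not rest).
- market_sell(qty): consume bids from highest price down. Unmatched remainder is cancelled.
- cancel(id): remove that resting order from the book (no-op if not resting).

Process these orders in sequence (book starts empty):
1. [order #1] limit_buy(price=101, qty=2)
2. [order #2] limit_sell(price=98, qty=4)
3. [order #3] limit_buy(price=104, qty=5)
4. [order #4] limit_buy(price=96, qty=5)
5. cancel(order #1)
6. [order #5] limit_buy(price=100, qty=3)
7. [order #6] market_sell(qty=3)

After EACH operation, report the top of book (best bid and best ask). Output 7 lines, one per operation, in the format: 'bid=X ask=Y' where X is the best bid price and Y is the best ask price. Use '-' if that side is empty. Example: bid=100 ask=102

Answer: bid=101 ask=-
bid=- ask=98
bid=104 ask=-
bid=104 ask=-
bid=104 ask=-
bid=104 ask=-
bid=100 ask=-

Derivation:
After op 1 [order #1] limit_buy(price=101, qty=2): fills=none; bids=[#1:2@101] asks=[-]
After op 2 [order #2] limit_sell(price=98, qty=4): fills=#1x#2:2@101; bids=[-] asks=[#2:2@98]
After op 3 [order #3] limit_buy(price=104, qty=5): fills=#3x#2:2@98; bids=[#3:3@104] asks=[-]
After op 4 [order #4] limit_buy(price=96, qty=5): fills=none; bids=[#3:3@104 #4:5@96] asks=[-]
After op 5 cancel(order #1): fills=none; bids=[#3:3@104 #4:5@96] asks=[-]
After op 6 [order #5] limit_buy(price=100, qty=3): fills=none; bids=[#3:3@104 #5:3@100 #4:5@96] asks=[-]
After op 7 [order #6] market_sell(qty=3): fills=#3x#6:3@104; bids=[#5:3@100 #4:5@96] asks=[-]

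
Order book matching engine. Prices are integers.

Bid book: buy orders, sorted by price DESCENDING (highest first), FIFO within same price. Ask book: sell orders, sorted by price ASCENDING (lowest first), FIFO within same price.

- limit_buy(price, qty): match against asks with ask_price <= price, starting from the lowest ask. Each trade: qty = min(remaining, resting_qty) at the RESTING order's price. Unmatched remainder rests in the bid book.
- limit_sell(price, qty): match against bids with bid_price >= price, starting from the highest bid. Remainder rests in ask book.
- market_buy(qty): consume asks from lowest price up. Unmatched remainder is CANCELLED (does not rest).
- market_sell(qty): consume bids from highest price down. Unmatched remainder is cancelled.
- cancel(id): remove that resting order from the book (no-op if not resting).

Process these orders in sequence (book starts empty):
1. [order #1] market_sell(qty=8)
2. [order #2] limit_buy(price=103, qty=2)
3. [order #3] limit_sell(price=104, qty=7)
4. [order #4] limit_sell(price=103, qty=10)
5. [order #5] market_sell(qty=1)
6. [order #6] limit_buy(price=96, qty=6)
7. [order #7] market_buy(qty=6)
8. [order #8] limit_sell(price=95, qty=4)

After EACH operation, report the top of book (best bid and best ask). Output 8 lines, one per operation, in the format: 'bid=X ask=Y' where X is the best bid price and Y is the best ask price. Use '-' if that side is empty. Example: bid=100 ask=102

Answer: bid=- ask=-
bid=103 ask=-
bid=103 ask=104
bid=- ask=103
bid=- ask=103
bid=96 ask=103
bid=96 ask=103
bid=96 ask=103

Derivation:
After op 1 [order #1] market_sell(qty=8): fills=none; bids=[-] asks=[-]
After op 2 [order #2] limit_buy(price=103, qty=2): fills=none; bids=[#2:2@103] asks=[-]
After op 3 [order #3] limit_sell(price=104, qty=7): fills=none; bids=[#2:2@103] asks=[#3:7@104]
After op 4 [order #4] limit_sell(price=103, qty=10): fills=#2x#4:2@103; bids=[-] asks=[#4:8@103 #3:7@104]
After op 5 [order #5] market_sell(qty=1): fills=none; bids=[-] asks=[#4:8@103 #3:7@104]
After op 6 [order #6] limit_buy(price=96, qty=6): fills=none; bids=[#6:6@96] asks=[#4:8@103 #3:7@104]
After op 7 [order #7] market_buy(qty=6): fills=#7x#4:6@103; bids=[#6:6@96] asks=[#4:2@103 #3:7@104]
After op 8 [order #8] limit_sell(price=95, qty=4): fills=#6x#8:4@96; bids=[#6:2@96] asks=[#4:2@103 #3:7@104]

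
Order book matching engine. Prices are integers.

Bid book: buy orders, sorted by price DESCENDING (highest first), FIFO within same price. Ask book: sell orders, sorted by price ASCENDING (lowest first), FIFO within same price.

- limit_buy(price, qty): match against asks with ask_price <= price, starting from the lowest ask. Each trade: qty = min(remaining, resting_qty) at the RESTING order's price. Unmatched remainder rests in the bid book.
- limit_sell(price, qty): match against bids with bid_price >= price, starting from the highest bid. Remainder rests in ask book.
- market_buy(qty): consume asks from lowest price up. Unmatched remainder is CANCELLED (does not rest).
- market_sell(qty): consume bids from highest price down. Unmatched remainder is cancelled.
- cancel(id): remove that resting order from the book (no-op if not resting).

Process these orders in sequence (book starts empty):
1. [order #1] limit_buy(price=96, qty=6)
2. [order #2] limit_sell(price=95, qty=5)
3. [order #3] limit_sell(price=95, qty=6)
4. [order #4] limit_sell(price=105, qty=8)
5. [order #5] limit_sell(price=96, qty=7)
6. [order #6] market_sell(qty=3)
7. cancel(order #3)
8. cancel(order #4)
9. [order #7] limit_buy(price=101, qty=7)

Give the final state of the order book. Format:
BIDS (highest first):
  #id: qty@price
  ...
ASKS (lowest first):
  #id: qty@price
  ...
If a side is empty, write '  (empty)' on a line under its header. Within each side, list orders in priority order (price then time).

After op 1 [order #1] limit_buy(price=96, qty=6): fills=none; bids=[#1:6@96] asks=[-]
After op 2 [order #2] limit_sell(price=95, qty=5): fills=#1x#2:5@96; bids=[#1:1@96] asks=[-]
After op 3 [order #3] limit_sell(price=95, qty=6): fills=#1x#3:1@96; bids=[-] asks=[#3:5@95]
After op 4 [order #4] limit_sell(price=105, qty=8): fills=none; bids=[-] asks=[#3:5@95 #4:8@105]
After op 5 [order #5] limit_sell(price=96, qty=7): fills=none; bids=[-] asks=[#3:5@95 #5:7@96 #4:8@105]
After op 6 [order #6] market_sell(qty=3): fills=none; bids=[-] asks=[#3:5@95 #5:7@96 #4:8@105]
After op 7 cancel(order #3): fills=none; bids=[-] asks=[#5:7@96 #4:8@105]
After op 8 cancel(order #4): fills=none; bids=[-] asks=[#5:7@96]
After op 9 [order #7] limit_buy(price=101, qty=7): fills=#7x#5:7@96; bids=[-] asks=[-]

Answer: BIDS (highest first):
  (empty)
ASKS (lowest first):
  (empty)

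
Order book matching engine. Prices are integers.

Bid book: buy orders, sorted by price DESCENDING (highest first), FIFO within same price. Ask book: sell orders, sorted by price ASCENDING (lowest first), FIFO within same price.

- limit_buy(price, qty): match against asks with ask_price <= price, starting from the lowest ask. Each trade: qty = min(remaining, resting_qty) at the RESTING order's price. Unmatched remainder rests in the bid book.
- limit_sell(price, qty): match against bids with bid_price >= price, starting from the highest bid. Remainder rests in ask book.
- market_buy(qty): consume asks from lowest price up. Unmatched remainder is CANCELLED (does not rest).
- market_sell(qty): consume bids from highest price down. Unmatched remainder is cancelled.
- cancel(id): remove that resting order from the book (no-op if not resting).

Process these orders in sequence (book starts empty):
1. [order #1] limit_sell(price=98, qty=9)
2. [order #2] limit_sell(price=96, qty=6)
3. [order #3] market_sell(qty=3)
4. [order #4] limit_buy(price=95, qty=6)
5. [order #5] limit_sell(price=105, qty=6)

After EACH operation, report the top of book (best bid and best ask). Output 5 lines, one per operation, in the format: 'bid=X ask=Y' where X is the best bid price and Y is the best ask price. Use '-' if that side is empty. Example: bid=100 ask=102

After op 1 [order #1] limit_sell(price=98, qty=9): fills=none; bids=[-] asks=[#1:9@98]
After op 2 [order #2] limit_sell(price=96, qty=6): fills=none; bids=[-] asks=[#2:6@96 #1:9@98]
After op 3 [order #3] market_sell(qty=3): fills=none; bids=[-] asks=[#2:6@96 #1:9@98]
After op 4 [order #4] limit_buy(price=95, qty=6): fills=none; bids=[#4:6@95] asks=[#2:6@96 #1:9@98]
After op 5 [order #5] limit_sell(price=105, qty=6): fills=none; bids=[#4:6@95] asks=[#2:6@96 #1:9@98 #5:6@105]

Answer: bid=- ask=98
bid=- ask=96
bid=- ask=96
bid=95 ask=96
bid=95 ask=96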